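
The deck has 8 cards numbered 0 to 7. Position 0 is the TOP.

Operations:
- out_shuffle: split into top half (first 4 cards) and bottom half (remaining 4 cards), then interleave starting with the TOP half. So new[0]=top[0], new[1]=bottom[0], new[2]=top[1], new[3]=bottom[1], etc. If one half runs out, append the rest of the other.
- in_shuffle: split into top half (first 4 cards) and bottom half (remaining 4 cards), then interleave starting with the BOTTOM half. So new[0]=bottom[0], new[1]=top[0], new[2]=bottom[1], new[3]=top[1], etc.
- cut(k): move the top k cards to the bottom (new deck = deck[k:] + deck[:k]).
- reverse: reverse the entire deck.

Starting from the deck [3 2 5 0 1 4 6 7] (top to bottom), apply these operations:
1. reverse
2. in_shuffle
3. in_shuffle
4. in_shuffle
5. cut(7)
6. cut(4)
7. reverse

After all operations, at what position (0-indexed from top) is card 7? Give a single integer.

After op 1 (reverse): [7 6 4 1 0 5 2 3]
After op 2 (in_shuffle): [0 7 5 6 2 4 3 1]
After op 3 (in_shuffle): [2 0 4 7 3 5 1 6]
After op 4 (in_shuffle): [3 2 5 0 1 4 6 7]
After op 5 (cut(7)): [7 3 2 5 0 1 4 6]
After op 6 (cut(4)): [0 1 4 6 7 3 2 5]
After op 7 (reverse): [5 2 3 7 6 4 1 0]
Card 7 is at position 3.

Answer: 3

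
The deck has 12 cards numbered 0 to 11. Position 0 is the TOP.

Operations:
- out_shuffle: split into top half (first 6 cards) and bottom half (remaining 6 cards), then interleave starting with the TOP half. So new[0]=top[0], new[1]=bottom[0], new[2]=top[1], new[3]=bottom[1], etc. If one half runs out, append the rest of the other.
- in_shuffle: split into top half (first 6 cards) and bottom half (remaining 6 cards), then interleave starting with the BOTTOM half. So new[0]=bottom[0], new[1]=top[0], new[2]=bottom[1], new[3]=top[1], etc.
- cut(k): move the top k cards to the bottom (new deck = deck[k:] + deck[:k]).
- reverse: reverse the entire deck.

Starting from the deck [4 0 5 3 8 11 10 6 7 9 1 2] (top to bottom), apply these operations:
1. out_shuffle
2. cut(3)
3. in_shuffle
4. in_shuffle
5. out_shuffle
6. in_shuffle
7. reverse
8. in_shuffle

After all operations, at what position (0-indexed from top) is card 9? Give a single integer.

Answer: 4

Derivation:
After op 1 (out_shuffle): [4 10 0 6 5 7 3 9 8 1 11 2]
After op 2 (cut(3)): [6 5 7 3 9 8 1 11 2 4 10 0]
After op 3 (in_shuffle): [1 6 11 5 2 7 4 3 10 9 0 8]
After op 4 (in_shuffle): [4 1 3 6 10 11 9 5 0 2 8 7]
After op 5 (out_shuffle): [4 9 1 5 3 0 6 2 10 8 11 7]
After op 6 (in_shuffle): [6 4 2 9 10 1 8 5 11 3 7 0]
After op 7 (reverse): [0 7 3 11 5 8 1 10 9 2 4 6]
After op 8 (in_shuffle): [1 0 10 7 9 3 2 11 4 5 6 8]
Card 9 is at position 4.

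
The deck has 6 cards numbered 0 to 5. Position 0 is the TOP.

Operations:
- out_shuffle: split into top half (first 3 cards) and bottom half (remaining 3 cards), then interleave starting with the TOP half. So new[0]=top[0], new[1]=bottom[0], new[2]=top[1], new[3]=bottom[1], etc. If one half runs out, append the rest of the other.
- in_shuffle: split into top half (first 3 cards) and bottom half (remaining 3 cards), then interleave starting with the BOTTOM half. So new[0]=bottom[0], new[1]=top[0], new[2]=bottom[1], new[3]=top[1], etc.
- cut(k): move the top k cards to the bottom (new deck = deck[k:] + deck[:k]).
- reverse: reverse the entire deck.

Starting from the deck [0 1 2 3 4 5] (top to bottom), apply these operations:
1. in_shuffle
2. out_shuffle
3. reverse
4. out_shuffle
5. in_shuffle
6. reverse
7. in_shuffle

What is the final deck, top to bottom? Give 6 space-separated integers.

After op 1 (in_shuffle): [3 0 4 1 5 2]
After op 2 (out_shuffle): [3 1 0 5 4 2]
After op 3 (reverse): [2 4 5 0 1 3]
After op 4 (out_shuffle): [2 0 4 1 5 3]
After op 5 (in_shuffle): [1 2 5 0 3 4]
After op 6 (reverse): [4 3 0 5 2 1]
After op 7 (in_shuffle): [5 4 2 3 1 0]

Answer: 5 4 2 3 1 0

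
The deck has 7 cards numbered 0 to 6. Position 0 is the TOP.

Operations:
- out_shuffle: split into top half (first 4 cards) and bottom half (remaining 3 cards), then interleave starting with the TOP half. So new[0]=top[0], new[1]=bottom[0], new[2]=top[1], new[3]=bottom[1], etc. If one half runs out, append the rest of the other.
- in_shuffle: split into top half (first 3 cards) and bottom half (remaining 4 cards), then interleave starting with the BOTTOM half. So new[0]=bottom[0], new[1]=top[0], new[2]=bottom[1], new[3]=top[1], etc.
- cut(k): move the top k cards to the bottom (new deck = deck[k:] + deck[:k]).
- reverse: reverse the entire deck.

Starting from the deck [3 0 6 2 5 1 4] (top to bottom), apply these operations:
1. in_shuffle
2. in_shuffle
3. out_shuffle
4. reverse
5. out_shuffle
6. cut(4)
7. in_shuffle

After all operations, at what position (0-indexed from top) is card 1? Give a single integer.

Answer: 1

Derivation:
After op 1 (in_shuffle): [2 3 5 0 1 6 4]
After op 2 (in_shuffle): [0 2 1 3 6 5 4]
After op 3 (out_shuffle): [0 6 2 5 1 4 3]
After op 4 (reverse): [3 4 1 5 2 6 0]
After op 5 (out_shuffle): [3 2 4 6 1 0 5]
After op 6 (cut(4)): [1 0 5 3 2 4 6]
After op 7 (in_shuffle): [3 1 2 0 4 5 6]
Card 1 is at position 1.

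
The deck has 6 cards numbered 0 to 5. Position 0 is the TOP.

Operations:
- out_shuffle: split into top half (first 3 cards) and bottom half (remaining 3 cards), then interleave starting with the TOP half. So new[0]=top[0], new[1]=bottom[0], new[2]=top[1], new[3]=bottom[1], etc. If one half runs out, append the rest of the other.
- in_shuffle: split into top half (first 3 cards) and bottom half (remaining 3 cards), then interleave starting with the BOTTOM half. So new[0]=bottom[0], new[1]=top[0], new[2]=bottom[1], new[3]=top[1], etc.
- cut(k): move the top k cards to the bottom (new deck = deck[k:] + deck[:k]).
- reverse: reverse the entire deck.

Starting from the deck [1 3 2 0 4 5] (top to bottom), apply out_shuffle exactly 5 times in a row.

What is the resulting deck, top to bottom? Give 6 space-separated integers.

Answer: 1 0 3 4 2 5

Derivation:
After op 1 (out_shuffle): [1 0 3 4 2 5]
After op 2 (out_shuffle): [1 4 0 2 3 5]
After op 3 (out_shuffle): [1 2 4 3 0 5]
After op 4 (out_shuffle): [1 3 2 0 4 5]
After op 5 (out_shuffle): [1 0 3 4 2 5]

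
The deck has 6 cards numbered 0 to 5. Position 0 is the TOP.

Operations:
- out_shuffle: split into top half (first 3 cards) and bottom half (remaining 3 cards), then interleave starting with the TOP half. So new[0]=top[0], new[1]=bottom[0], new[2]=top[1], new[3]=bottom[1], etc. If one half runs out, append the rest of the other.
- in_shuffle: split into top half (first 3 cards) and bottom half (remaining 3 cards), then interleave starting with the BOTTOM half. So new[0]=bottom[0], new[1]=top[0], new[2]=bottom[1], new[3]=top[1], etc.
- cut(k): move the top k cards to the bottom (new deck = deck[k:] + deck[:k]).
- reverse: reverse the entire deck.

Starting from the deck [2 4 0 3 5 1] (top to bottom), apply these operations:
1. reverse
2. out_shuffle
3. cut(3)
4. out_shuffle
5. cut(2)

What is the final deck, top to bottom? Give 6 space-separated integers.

Answer: 3 0 2 5 4 1

Derivation:
After op 1 (reverse): [1 5 3 0 4 2]
After op 2 (out_shuffle): [1 0 5 4 3 2]
After op 3 (cut(3)): [4 3 2 1 0 5]
After op 4 (out_shuffle): [4 1 3 0 2 5]
After op 5 (cut(2)): [3 0 2 5 4 1]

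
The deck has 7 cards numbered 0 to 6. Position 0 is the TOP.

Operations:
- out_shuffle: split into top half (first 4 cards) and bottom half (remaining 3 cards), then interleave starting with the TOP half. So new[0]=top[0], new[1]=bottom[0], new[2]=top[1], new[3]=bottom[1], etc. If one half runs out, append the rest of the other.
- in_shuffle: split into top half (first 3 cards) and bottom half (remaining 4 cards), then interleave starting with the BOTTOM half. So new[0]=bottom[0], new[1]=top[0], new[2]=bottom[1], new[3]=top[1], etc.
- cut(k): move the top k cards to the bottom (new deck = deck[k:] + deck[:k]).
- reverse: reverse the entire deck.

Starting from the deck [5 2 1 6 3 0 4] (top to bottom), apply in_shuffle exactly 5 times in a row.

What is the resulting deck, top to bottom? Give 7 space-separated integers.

After op 1 (in_shuffle): [6 5 3 2 0 1 4]
After op 2 (in_shuffle): [2 6 0 5 1 3 4]
After op 3 (in_shuffle): [5 2 1 6 3 0 4]
After op 4 (in_shuffle): [6 5 3 2 0 1 4]
After op 5 (in_shuffle): [2 6 0 5 1 3 4]

Answer: 2 6 0 5 1 3 4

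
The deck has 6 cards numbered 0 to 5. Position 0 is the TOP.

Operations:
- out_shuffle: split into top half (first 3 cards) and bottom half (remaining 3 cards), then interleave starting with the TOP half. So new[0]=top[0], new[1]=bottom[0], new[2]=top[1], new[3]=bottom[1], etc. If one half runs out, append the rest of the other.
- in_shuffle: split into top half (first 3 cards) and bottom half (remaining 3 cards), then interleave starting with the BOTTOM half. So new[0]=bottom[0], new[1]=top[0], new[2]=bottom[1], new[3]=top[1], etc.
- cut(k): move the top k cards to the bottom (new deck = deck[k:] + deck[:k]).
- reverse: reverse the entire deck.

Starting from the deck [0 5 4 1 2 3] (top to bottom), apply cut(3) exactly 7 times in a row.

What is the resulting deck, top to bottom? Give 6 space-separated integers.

After op 1 (cut(3)): [1 2 3 0 5 4]
After op 2 (cut(3)): [0 5 4 1 2 3]
After op 3 (cut(3)): [1 2 3 0 5 4]
After op 4 (cut(3)): [0 5 4 1 2 3]
After op 5 (cut(3)): [1 2 3 0 5 4]
After op 6 (cut(3)): [0 5 4 1 2 3]
After op 7 (cut(3)): [1 2 3 0 5 4]

Answer: 1 2 3 0 5 4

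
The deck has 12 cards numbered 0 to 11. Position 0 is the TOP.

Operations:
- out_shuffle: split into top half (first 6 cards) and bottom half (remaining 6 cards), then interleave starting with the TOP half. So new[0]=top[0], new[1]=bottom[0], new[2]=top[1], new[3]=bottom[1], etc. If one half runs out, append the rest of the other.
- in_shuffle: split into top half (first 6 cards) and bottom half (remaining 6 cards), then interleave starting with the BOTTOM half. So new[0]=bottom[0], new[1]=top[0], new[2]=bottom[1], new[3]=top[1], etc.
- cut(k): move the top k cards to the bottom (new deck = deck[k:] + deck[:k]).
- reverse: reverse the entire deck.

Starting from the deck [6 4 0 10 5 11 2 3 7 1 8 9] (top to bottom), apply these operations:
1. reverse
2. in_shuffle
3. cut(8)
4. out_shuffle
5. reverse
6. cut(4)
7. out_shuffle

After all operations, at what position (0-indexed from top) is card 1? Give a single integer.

After op 1 (reverse): [9 8 1 7 3 2 11 5 10 0 4 6]
After op 2 (in_shuffle): [11 9 5 8 10 1 0 7 4 3 6 2]
After op 3 (cut(8)): [4 3 6 2 11 9 5 8 10 1 0 7]
After op 4 (out_shuffle): [4 5 3 8 6 10 2 1 11 0 9 7]
After op 5 (reverse): [7 9 0 11 1 2 10 6 8 3 5 4]
After op 6 (cut(4)): [1 2 10 6 8 3 5 4 7 9 0 11]
After op 7 (out_shuffle): [1 5 2 4 10 7 6 9 8 0 3 11]
Card 1 is at position 0.

Answer: 0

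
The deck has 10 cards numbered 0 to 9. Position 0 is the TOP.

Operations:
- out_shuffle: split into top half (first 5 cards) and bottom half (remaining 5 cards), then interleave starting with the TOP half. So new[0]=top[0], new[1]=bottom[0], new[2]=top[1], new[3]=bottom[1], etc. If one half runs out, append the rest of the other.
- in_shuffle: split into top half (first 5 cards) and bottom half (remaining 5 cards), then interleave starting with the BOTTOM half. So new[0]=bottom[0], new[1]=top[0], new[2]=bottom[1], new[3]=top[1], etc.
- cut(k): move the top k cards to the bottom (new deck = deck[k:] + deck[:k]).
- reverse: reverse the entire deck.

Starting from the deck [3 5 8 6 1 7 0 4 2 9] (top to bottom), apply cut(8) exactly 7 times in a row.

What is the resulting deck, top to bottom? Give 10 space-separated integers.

Answer: 0 4 2 9 3 5 8 6 1 7

Derivation:
After op 1 (cut(8)): [2 9 3 5 8 6 1 7 0 4]
After op 2 (cut(8)): [0 4 2 9 3 5 8 6 1 7]
After op 3 (cut(8)): [1 7 0 4 2 9 3 5 8 6]
After op 4 (cut(8)): [8 6 1 7 0 4 2 9 3 5]
After op 5 (cut(8)): [3 5 8 6 1 7 0 4 2 9]
After op 6 (cut(8)): [2 9 3 5 8 6 1 7 0 4]
After op 7 (cut(8)): [0 4 2 9 3 5 8 6 1 7]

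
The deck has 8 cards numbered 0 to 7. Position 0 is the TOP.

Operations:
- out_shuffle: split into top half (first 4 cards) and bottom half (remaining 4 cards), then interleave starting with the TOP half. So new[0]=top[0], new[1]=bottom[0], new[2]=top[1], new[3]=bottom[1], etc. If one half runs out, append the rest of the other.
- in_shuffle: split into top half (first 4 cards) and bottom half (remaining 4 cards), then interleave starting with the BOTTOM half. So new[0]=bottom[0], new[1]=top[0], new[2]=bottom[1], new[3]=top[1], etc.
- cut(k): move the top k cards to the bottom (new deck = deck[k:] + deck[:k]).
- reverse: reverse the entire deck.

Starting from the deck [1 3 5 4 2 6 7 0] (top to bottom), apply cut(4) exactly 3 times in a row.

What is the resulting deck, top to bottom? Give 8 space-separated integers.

Answer: 2 6 7 0 1 3 5 4

Derivation:
After op 1 (cut(4)): [2 6 7 0 1 3 5 4]
After op 2 (cut(4)): [1 3 5 4 2 6 7 0]
After op 3 (cut(4)): [2 6 7 0 1 3 5 4]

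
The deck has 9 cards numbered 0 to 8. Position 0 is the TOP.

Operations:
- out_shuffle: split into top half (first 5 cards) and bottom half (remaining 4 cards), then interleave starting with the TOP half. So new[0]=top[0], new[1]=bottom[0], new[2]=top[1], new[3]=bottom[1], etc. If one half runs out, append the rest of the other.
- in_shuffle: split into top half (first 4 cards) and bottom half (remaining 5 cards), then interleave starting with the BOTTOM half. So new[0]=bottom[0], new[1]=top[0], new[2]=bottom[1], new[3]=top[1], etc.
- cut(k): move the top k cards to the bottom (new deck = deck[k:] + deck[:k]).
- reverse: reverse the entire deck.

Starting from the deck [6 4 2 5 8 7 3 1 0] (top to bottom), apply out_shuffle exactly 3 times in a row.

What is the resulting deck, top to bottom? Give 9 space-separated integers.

Answer: 6 0 1 3 7 8 5 2 4

Derivation:
After op 1 (out_shuffle): [6 7 4 3 2 1 5 0 8]
After op 2 (out_shuffle): [6 1 7 5 4 0 3 8 2]
After op 3 (out_shuffle): [6 0 1 3 7 8 5 2 4]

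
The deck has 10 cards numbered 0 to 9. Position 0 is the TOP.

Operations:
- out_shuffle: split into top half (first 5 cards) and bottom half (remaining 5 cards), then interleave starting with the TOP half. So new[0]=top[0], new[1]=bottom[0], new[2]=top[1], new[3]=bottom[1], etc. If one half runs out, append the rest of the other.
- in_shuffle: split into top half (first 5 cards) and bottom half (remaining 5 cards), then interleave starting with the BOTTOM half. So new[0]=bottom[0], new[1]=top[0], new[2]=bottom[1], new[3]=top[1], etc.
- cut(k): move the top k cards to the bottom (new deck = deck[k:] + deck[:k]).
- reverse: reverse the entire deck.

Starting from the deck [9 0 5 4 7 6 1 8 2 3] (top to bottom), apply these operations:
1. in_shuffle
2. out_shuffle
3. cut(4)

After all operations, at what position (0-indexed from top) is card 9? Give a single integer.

Answer: 8

Derivation:
After op 1 (in_shuffle): [6 9 1 0 8 5 2 4 3 7]
After op 2 (out_shuffle): [6 5 9 2 1 4 0 3 8 7]
After op 3 (cut(4)): [1 4 0 3 8 7 6 5 9 2]
Card 9 is at position 8.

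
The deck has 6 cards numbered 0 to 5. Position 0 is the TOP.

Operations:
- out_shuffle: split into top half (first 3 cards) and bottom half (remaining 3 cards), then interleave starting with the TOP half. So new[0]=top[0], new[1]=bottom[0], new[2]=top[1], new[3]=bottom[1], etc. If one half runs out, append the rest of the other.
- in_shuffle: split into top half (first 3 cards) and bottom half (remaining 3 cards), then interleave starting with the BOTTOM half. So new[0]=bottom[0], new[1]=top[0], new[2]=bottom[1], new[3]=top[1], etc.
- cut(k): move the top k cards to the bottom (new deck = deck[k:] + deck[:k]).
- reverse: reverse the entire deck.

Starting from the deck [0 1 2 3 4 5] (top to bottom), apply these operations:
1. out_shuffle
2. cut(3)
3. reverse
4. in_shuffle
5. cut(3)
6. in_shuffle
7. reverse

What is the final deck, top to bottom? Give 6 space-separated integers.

Answer: 0 2 4 1 3 5

Derivation:
After op 1 (out_shuffle): [0 3 1 4 2 5]
After op 2 (cut(3)): [4 2 5 0 3 1]
After op 3 (reverse): [1 3 0 5 2 4]
After op 4 (in_shuffle): [5 1 2 3 4 0]
After op 5 (cut(3)): [3 4 0 5 1 2]
After op 6 (in_shuffle): [5 3 1 4 2 0]
After op 7 (reverse): [0 2 4 1 3 5]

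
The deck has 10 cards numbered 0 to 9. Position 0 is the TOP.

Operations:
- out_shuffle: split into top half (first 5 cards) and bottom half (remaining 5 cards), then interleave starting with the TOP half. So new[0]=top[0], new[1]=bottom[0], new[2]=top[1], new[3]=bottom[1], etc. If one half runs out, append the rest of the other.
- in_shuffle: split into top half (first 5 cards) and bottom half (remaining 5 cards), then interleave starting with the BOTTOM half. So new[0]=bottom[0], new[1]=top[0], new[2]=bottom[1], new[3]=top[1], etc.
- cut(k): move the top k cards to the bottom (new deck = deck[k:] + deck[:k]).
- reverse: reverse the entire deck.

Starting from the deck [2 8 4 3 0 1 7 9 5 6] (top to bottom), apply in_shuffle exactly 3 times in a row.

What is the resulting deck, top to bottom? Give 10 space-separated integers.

Answer: 7 4 6 1 8 5 0 2 9 3

Derivation:
After op 1 (in_shuffle): [1 2 7 8 9 4 5 3 6 0]
After op 2 (in_shuffle): [4 1 5 2 3 7 6 8 0 9]
After op 3 (in_shuffle): [7 4 6 1 8 5 0 2 9 3]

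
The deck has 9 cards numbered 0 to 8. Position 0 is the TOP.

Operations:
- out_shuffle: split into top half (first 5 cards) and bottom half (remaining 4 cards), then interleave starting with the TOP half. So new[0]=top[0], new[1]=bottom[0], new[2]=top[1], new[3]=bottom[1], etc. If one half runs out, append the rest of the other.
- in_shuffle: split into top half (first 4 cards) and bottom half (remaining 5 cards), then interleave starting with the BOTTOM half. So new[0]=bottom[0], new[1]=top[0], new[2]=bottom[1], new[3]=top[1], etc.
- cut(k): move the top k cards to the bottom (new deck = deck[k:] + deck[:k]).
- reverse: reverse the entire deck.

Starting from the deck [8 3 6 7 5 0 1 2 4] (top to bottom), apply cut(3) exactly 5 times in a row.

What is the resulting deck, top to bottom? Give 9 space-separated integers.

Answer: 1 2 4 8 3 6 7 5 0

Derivation:
After op 1 (cut(3)): [7 5 0 1 2 4 8 3 6]
After op 2 (cut(3)): [1 2 4 8 3 6 7 5 0]
After op 3 (cut(3)): [8 3 6 7 5 0 1 2 4]
After op 4 (cut(3)): [7 5 0 1 2 4 8 3 6]
After op 5 (cut(3)): [1 2 4 8 3 6 7 5 0]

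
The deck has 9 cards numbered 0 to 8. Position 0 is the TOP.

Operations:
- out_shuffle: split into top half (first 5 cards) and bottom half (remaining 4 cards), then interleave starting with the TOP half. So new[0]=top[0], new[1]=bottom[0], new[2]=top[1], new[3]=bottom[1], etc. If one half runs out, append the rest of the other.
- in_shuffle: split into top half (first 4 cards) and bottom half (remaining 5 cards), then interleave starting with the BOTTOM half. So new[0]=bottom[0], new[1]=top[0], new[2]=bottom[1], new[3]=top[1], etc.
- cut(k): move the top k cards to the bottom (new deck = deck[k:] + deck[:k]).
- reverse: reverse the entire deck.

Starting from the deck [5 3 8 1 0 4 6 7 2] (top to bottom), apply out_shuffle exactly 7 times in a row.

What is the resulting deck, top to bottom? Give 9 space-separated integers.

After op 1 (out_shuffle): [5 4 3 6 8 7 1 2 0]
After op 2 (out_shuffle): [5 7 4 1 3 2 6 0 8]
After op 3 (out_shuffle): [5 2 7 6 4 0 1 8 3]
After op 4 (out_shuffle): [5 0 2 1 7 8 6 3 4]
After op 5 (out_shuffle): [5 8 0 6 2 3 1 4 7]
After op 6 (out_shuffle): [5 3 8 1 0 4 6 7 2]
After op 7 (out_shuffle): [5 4 3 6 8 7 1 2 0]

Answer: 5 4 3 6 8 7 1 2 0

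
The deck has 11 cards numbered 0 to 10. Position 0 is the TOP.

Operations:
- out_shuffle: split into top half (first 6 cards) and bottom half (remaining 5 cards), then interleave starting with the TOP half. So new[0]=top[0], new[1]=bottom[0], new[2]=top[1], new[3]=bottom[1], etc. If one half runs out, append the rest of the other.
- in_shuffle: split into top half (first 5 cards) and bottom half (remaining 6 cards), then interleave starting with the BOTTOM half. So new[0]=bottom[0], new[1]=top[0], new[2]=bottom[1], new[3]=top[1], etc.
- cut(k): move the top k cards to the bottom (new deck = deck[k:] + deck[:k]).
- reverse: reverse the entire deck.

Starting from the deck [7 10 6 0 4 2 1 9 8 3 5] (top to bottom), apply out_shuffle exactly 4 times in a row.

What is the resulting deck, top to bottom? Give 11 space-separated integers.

After op 1 (out_shuffle): [7 1 10 9 6 8 0 3 4 5 2]
After op 2 (out_shuffle): [7 0 1 3 10 4 9 5 6 2 8]
After op 3 (out_shuffle): [7 9 0 5 1 6 3 2 10 8 4]
After op 4 (out_shuffle): [7 3 9 2 0 10 5 8 1 4 6]

Answer: 7 3 9 2 0 10 5 8 1 4 6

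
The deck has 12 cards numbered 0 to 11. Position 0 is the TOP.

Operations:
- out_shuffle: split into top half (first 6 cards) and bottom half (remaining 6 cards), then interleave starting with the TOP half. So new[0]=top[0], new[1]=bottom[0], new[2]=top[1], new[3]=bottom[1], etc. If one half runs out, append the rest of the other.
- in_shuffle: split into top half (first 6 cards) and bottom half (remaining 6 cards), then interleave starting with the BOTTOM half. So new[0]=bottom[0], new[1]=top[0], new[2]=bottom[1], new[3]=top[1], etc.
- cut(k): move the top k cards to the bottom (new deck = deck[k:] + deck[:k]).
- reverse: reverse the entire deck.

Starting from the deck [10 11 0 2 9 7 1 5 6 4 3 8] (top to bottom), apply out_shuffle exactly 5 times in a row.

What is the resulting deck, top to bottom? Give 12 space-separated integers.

Answer: 10 3 4 6 5 1 7 9 2 0 11 8

Derivation:
After op 1 (out_shuffle): [10 1 11 5 0 6 2 4 9 3 7 8]
After op 2 (out_shuffle): [10 2 1 4 11 9 5 3 0 7 6 8]
After op 3 (out_shuffle): [10 5 2 3 1 0 4 7 11 6 9 8]
After op 4 (out_shuffle): [10 4 5 7 2 11 3 6 1 9 0 8]
After op 5 (out_shuffle): [10 3 4 6 5 1 7 9 2 0 11 8]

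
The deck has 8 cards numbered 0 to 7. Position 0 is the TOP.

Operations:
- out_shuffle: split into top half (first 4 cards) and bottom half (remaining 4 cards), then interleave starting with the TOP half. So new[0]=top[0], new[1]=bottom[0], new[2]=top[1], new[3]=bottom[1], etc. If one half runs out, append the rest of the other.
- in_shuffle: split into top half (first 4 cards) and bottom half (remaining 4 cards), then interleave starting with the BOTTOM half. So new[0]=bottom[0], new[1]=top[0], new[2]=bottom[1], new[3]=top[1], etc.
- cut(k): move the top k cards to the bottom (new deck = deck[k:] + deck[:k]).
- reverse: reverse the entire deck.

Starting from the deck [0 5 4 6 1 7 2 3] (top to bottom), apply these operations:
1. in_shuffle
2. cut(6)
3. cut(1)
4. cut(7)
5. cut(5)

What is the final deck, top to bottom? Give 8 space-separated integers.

After op 1 (in_shuffle): [1 0 7 5 2 4 3 6]
After op 2 (cut(6)): [3 6 1 0 7 5 2 4]
After op 3 (cut(1)): [6 1 0 7 5 2 4 3]
After op 4 (cut(7)): [3 6 1 0 7 5 2 4]
After op 5 (cut(5)): [5 2 4 3 6 1 0 7]

Answer: 5 2 4 3 6 1 0 7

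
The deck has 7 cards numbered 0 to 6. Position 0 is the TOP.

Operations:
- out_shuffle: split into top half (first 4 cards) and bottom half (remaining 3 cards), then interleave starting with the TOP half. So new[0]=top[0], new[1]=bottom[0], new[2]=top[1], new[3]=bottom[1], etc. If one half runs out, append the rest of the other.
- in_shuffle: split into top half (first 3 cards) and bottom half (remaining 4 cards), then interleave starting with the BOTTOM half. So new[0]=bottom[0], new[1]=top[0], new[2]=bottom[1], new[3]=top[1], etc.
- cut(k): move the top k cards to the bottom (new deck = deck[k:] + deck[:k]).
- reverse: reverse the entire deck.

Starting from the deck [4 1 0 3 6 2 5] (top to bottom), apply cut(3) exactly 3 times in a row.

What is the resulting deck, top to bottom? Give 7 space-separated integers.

After op 1 (cut(3)): [3 6 2 5 4 1 0]
After op 2 (cut(3)): [5 4 1 0 3 6 2]
After op 3 (cut(3)): [0 3 6 2 5 4 1]

Answer: 0 3 6 2 5 4 1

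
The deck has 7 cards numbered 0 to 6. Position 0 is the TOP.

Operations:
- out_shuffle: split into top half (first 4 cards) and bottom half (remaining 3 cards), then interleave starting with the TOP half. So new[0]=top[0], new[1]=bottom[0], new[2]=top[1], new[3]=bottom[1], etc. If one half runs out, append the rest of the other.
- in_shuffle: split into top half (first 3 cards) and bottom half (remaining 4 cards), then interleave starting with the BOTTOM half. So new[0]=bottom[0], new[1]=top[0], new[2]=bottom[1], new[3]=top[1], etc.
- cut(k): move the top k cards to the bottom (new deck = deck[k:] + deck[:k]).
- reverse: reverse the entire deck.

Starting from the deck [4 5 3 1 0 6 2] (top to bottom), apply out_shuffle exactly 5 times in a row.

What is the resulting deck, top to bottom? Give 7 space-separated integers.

Answer: 4 3 0 2 5 1 6

Derivation:
After op 1 (out_shuffle): [4 0 5 6 3 2 1]
After op 2 (out_shuffle): [4 3 0 2 5 1 6]
After op 3 (out_shuffle): [4 5 3 1 0 6 2]
After op 4 (out_shuffle): [4 0 5 6 3 2 1]
After op 5 (out_shuffle): [4 3 0 2 5 1 6]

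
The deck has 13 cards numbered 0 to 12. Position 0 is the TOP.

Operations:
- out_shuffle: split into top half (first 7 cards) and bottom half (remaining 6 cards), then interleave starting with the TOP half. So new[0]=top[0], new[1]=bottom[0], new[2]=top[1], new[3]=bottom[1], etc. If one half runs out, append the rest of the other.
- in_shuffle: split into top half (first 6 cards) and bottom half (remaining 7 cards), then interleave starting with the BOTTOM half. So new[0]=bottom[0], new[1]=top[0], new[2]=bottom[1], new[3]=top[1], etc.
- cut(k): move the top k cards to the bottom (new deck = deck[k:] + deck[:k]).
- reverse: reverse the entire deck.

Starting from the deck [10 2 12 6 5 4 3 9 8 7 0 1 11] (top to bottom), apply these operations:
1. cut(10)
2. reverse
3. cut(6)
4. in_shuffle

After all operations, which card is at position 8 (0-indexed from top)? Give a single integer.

Answer: 3

Derivation:
After op 1 (cut(10)): [0 1 11 10 2 12 6 5 4 3 9 8 7]
After op 2 (reverse): [7 8 9 3 4 5 6 12 2 10 11 1 0]
After op 3 (cut(6)): [6 12 2 10 11 1 0 7 8 9 3 4 5]
After op 4 (in_shuffle): [0 6 7 12 8 2 9 10 3 11 4 1 5]
Position 8: card 3.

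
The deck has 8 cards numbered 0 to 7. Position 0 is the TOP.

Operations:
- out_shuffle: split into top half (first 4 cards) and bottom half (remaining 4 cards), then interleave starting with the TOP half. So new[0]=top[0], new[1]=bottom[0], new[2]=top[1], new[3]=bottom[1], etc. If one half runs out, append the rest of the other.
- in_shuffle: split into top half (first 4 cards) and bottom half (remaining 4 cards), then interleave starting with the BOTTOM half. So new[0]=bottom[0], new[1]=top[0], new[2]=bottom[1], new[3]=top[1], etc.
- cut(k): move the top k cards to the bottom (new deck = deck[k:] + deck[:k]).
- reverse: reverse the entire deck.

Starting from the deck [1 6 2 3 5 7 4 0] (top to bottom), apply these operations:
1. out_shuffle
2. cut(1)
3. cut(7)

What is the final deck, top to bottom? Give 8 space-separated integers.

Answer: 1 5 6 7 2 4 3 0

Derivation:
After op 1 (out_shuffle): [1 5 6 7 2 4 3 0]
After op 2 (cut(1)): [5 6 7 2 4 3 0 1]
After op 3 (cut(7)): [1 5 6 7 2 4 3 0]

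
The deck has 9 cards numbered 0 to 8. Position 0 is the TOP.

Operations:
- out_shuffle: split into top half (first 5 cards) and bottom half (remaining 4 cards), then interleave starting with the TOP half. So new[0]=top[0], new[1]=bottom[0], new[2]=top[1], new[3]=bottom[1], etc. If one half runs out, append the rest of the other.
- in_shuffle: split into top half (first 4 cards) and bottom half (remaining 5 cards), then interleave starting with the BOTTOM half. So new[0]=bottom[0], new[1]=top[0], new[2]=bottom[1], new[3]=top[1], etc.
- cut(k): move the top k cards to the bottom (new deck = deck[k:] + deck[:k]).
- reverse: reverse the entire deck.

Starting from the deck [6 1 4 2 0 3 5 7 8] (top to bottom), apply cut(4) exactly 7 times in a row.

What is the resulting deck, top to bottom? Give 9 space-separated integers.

Answer: 1 4 2 0 3 5 7 8 6

Derivation:
After op 1 (cut(4)): [0 3 5 7 8 6 1 4 2]
After op 2 (cut(4)): [8 6 1 4 2 0 3 5 7]
After op 3 (cut(4)): [2 0 3 5 7 8 6 1 4]
After op 4 (cut(4)): [7 8 6 1 4 2 0 3 5]
After op 5 (cut(4)): [4 2 0 3 5 7 8 6 1]
After op 6 (cut(4)): [5 7 8 6 1 4 2 0 3]
After op 7 (cut(4)): [1 4 2 0 3 5 7 8 6]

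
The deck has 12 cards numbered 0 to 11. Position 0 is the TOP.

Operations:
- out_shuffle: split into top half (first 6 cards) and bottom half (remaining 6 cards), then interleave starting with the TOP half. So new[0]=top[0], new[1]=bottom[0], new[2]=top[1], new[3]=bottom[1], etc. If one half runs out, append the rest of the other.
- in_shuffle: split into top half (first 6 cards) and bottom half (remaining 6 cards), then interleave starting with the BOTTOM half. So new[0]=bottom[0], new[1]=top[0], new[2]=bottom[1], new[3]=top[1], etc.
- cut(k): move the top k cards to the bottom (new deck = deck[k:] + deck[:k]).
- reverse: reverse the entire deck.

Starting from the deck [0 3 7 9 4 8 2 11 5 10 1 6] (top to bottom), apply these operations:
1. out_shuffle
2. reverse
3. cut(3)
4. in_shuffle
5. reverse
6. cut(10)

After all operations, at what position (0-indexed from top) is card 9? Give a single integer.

After op 1 (out_shuffle): [0 2 3 11 7 5 9 10 4 1 8 6]
After op 2 (reverse): [6 8 1 4 10 9 5 7 11 3 2 0]
After op 3 (cut(3)): [4 10 9 5 7 11 3 2 0 6 8 1]
After op 4 (in_shuffle): [3 4 2 10 0 9 6 5 8 7 1 11]
After op 5 (reverse): [11 1 7 8 5 6 9 0 10 2 4 3]
After op 6 (cut(10)): [4 3 11 1 7 8 5 6 9 0 10 2]
Card 9 is at position 8.

Answer: 8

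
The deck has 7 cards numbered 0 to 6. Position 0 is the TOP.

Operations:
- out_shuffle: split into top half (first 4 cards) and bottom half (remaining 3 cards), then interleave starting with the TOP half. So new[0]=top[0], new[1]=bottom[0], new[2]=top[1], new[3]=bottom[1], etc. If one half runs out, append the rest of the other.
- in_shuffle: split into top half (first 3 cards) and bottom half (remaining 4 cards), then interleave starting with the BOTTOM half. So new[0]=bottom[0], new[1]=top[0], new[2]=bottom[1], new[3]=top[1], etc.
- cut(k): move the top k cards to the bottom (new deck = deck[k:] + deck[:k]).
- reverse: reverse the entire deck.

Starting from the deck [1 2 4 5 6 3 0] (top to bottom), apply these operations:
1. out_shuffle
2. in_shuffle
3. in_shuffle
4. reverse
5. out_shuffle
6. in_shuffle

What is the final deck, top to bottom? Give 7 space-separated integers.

Answer: 3 5 2 0 6 4 1

Derivation:
After op 1 (out_shuffle): [1 6 2 3 4 0 5]
After op 2 (in_shuffle): [3 1 4 6 0 2 5]
After op 3 (in_shuffle): [6 3 0 1 2 4 5]
After op 4 (reverse): [5 4 2 1 0 3 6]
After op 5 (out_shuffle): [5 0 4 3 2 6 1]
After op 6 (in_shuffle): [3 5 2 0 6 4 1]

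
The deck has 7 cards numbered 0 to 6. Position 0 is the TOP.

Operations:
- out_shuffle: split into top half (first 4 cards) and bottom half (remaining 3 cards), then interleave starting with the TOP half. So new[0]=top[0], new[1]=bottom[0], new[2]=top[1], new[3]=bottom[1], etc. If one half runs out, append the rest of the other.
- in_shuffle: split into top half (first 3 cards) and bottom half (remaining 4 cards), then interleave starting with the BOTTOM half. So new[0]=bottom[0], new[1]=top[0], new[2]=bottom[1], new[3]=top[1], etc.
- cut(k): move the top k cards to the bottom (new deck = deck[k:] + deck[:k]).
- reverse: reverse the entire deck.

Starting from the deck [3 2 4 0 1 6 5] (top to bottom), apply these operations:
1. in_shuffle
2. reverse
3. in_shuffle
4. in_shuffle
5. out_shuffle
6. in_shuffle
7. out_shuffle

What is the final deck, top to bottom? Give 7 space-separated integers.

After op 1 (in_shuffle): [0 3 1 2 6 4 5]
After op 2 (reverse): [5 4 6 2 1 3 0]
After op 3 (in_shuffle): [2 5 1 4 3 6 0]
After op 4 (in_shuffle): [4 2 3 5 6 1 0]
After op 5 (out_shuffle): [4 6 2 1 3 0 5]
After op 6 (in_shuffle): [1 4 3 6 0 2 5]
After op 7 (out_shuffle): [1 0 4 2 3 5 6]

Answer: 1 0 4 2 3 5 6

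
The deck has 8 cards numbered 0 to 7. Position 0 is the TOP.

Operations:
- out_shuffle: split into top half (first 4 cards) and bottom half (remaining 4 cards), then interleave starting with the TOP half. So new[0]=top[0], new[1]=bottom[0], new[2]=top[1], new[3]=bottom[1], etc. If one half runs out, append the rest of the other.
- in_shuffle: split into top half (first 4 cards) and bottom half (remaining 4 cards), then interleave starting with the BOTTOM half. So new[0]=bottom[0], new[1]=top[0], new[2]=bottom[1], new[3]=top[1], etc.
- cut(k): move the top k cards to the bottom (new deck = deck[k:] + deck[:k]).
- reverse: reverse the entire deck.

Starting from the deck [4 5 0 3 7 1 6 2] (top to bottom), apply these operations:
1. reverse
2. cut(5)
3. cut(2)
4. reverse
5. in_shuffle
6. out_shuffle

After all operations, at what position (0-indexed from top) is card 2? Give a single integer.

After op 1 (reverse): [2 6 1 7 3 0 5 4]
After op 2 (cut(5)): [0 5 4 2 6 1 7 3]
After op 3 (cut(2)): [4 2 6 1 7 3 0 5]
After op 4 (reverse): [5 0 3 7 1 6 2 4]
After op 5 (in_shuffle): [1 5 6 0 2 3 4 7]
After op 6 (out_shuffle): [1 2 5 3 6 4 0 7]
Card 2 is at position 1.

Answer: 1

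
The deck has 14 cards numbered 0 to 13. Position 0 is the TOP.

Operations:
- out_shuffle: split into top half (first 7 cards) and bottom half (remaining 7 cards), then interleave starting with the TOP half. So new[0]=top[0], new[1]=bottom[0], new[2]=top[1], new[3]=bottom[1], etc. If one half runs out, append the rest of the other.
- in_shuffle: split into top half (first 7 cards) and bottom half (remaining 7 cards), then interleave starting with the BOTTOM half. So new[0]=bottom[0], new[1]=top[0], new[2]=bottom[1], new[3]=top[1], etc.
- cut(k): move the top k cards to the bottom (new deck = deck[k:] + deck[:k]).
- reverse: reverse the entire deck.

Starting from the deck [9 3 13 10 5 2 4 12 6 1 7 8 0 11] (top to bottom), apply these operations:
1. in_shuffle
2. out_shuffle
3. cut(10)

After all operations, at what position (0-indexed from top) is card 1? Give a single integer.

After op 1 (in_shuffle): [12 9 6 3 1 13 7 10 8 5 0 2 11 4]
After op 2 (out_shuffle): [12 10 9 8 6 5 3 0 1 2 13 11 7 4]
After op 3 (cut(10)): [13 11 7 4 12 10 9 8 6 5 3 0 1 2]
Card 1 is at position 12.

Answer: 12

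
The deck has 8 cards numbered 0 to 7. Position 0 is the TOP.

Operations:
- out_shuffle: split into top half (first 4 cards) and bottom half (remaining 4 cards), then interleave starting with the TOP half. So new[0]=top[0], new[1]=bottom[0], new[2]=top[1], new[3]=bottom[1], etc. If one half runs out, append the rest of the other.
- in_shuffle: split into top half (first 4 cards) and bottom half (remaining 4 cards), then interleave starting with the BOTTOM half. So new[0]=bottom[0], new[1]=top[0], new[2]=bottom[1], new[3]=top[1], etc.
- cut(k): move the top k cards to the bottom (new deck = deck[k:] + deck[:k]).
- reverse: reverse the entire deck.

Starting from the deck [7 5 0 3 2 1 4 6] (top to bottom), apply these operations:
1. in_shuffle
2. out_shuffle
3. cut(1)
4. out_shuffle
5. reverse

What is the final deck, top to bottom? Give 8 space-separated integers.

Answer: 2 1 3 0 5 7 6 4

Derivation:
After op 1 (in_shuffle): [2 7 1 5 4 0 6 3]
After op 2 (out_shuffle): [2 4 7 0 1 6 5 3]
After op 3 (cut(1)): [4 7 0 1 6 5 3 2]
After op 4 (out_shuffle): [4 6 7 5 0 3 1 2]
After op 5 (reverse): [2 1 3 0 5 7 6 4]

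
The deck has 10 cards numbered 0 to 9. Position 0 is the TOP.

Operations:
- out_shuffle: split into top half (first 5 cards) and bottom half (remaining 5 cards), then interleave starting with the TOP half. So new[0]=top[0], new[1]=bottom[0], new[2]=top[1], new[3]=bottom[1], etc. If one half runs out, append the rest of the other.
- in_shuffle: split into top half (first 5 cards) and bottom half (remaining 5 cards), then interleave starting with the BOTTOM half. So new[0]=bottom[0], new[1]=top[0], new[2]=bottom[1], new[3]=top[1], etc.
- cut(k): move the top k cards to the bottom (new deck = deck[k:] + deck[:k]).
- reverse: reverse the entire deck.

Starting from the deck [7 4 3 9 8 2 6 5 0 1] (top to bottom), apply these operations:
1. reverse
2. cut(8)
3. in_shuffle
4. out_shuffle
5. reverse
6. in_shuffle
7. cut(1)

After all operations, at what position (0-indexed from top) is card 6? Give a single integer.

Answer: 7

Derivation:
After op 1 (reverse): [1 0 5 6 2 8 9 3 4 7]
After op 2 (cut(8)): [4 7 1 0 5 6 2 8 9 3]
After op 3 (in_shuffle): [6 4 2 7 8 1 9 0 3 5]
After op 4 (out_shuffle): [6 1 4 9 2 0 7 3 8 5]
After op 5 (reverse): [5 8 3 7 0 2 9 4 1 6]
After op 6 (in_shuffle): [2 5 9 8 4 3 1 7 6 0]
After op 7 (cut(1)): [5 9 8 4 3 1 7 6 0 2]
Card 6 is at position 7.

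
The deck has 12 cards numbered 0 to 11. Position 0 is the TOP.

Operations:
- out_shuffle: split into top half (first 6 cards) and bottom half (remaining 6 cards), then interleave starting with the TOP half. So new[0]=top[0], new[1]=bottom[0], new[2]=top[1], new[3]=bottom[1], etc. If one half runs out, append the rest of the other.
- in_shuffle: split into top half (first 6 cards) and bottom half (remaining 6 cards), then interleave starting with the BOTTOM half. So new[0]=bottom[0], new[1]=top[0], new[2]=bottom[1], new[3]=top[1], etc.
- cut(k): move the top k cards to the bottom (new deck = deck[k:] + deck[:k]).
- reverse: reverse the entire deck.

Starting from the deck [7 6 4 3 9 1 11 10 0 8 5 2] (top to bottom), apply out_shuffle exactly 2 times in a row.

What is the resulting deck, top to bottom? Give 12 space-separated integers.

After op 1 (out_shuffle): [7 11 6 10 4 0 3 8 9 5 1 2]
After op 2 (out_shuffle): [7 3 11 8 6 9 10 5 4 1 0 2]

Answer: 7 3 11 8 6 9 10 5 4 1 0 2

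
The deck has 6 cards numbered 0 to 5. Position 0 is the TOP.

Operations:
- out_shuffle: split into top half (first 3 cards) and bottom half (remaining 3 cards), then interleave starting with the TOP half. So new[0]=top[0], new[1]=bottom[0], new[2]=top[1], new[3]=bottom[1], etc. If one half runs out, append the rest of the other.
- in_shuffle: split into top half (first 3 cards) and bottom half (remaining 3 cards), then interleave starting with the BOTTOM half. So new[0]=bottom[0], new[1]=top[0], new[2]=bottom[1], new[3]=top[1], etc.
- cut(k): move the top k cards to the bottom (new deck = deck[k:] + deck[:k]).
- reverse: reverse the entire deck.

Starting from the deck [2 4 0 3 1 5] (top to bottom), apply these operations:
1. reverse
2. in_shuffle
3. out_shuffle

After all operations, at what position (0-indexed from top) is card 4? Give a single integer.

After op 1 (reverse): [5 1 3 0 4 2]
After op 2 (in_shuffle): [0 5 4 1 2 3]
After op 3 (out_shuffle): [0 1 5 2 4 3]
Card 4 is at position 4.

Answer: 4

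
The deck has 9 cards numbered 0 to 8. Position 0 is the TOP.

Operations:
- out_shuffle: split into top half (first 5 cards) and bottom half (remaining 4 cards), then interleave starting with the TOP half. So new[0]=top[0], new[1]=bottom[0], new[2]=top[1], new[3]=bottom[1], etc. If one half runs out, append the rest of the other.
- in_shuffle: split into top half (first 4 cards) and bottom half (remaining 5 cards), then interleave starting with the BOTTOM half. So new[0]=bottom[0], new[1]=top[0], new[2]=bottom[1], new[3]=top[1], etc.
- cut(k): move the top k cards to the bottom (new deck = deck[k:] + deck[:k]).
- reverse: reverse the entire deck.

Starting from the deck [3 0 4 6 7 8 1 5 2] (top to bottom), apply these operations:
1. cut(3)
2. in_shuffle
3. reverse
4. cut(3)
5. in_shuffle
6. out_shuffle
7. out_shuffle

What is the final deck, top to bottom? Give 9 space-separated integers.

After op 1 (cut(3)): [6 7 8 1 5 2 3 0 4]
After op 2 (in_shuffle): [5 6 2 7 3 8 0 1 4]
After op 3 (reverse): [4 1 0 8 3 7 2 6 5]
After op 4 (cut(3)): [8 3 7 2 6 5 4 1 0]
After op 5 (in_shuffle): [6 8 5 3 4 7 1 2 0]
After op 6 (out_shuffle): [6 7 8 1 5 2 3 0 4]
After op 7 (out_shuffle): [6 2 7 3 8 0 1 4 5]

Answer: 6 2 7 3 8 0 1 4 5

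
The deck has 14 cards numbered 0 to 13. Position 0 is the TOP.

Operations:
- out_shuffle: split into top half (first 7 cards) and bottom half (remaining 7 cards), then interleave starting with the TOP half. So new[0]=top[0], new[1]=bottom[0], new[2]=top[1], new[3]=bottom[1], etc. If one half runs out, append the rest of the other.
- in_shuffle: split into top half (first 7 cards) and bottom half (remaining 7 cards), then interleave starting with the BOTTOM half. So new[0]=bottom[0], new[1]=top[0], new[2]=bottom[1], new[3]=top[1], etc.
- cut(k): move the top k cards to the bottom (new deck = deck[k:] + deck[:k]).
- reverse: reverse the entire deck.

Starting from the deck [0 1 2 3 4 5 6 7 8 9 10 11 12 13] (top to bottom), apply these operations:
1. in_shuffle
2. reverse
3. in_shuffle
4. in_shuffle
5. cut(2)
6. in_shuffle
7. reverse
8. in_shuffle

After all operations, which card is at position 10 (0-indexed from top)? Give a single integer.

After op 1 (in_shuffle): [7 0 8 1 9 2 10 3 11 4 12 5 13 6]
After op 2 (reverse): [6 13 5 12 4 11 3 10 2 9 1 8 0 7]
After op 3 (in_shuffle): [10 6 2 13 9 5 1 12 8 4 0 11 7 3]
After op 4 (in_shuffle): [12 10 8 6 4 2 0 13 11 9 7 5 3 1]
After op 5 (cut(2)): [8 6 4 2 0 13 11 9 7 5 3 1 12 10]
After op 6 (in_shuffle): [9 8 7 6 5 4 3 2 1 0 12 13 10 11]
After op 7 (reverse): [11 10 13 12 0 1 2 3 4 5 6 7 8 9]
After op 8 (in_shuffle): [3 11 4 10 5 13 6 12 7 0 8 1 9 2]
Position 10: card 8.

Answer: 8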